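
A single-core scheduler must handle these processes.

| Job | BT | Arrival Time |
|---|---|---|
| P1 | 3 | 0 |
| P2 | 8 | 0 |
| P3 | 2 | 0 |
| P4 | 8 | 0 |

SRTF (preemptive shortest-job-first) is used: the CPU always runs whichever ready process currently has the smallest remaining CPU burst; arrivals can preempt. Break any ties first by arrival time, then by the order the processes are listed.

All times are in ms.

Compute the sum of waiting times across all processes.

20

Timeline: | P3 0-2 | P1 2-5 | P2 5-13 | P4 13-21 |
Completion: P1=5  P2=13  P3=2  P4=21
Turnaround (C−A): P1=5  P2=13  P3=2  P4=21
Waiting = turnaround − burst: P1=2, P2=5, P3=0, P4=13
Total waiting = 2 + 5 + 0 + 13 = 20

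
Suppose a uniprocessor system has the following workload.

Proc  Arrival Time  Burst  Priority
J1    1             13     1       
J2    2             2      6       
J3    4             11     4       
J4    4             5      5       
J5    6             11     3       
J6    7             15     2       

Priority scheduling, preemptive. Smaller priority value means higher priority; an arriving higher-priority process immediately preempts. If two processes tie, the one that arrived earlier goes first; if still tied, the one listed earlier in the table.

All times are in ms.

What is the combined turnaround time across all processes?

Timeline: | idle 0-1 | J1 1-14 | J6 14-29 | J5 29-40 | J3 40-51 | J4 51-56 | J2 56-58 |
Completion: J1=14  J2=58  J3=51  J4=56  J5=40  J6=29
Turnaround = completion − arrival: J1=13, J2=56, J3=47, J4=52, J5=34, J6=22
Total turnaround = 13 + 56 + 47 + 52 + 34 + 22 = 224

224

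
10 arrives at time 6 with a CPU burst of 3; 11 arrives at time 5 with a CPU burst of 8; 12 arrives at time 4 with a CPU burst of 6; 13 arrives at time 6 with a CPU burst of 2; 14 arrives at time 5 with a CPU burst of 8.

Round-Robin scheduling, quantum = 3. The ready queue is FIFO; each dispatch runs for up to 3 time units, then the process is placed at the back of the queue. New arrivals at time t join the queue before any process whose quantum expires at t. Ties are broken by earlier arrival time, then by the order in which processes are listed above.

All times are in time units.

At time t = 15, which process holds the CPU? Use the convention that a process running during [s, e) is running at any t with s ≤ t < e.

Timeline: | idle 0-4 | 12 4-7 | 11 7-10 | 14 10-13 | 10 13-16 | 13 16-18 | 12 18-21 | 11 21-24 | 14 24-27 | 11 27-29 | 14 29-31 |
Completion: 10=16  11=29  12=21  13=18  14=31

10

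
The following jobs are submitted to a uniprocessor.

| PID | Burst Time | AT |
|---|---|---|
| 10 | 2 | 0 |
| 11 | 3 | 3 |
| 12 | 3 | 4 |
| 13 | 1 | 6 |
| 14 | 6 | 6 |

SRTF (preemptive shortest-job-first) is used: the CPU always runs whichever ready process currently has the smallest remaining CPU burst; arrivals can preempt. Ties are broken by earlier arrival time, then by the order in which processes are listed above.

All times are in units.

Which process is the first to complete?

Timeline: | 10 0-2 | idle 2-3 | 11 3-6 | 13 6-7 | 12 7-10 | 14 10-16 |
Completion: 10=2  11=6  12=10  13=7  14=16
Turnaround (C−A): 10=2  11=3  12=6  13=1  14=10
Finish order: 10 → 11 → 13 → 12 → 14

10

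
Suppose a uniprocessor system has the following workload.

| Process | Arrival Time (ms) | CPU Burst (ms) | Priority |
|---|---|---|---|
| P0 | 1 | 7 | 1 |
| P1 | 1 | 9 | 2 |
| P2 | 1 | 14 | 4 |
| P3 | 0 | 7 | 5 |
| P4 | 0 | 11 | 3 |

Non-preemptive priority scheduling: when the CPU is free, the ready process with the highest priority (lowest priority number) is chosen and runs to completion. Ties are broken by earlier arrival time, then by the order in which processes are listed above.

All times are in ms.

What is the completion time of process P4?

11

Gantt: | P4 0-11 | P0 11-18 | P1 18-27 | P2 27-41 | P3 41-48 |
Completion: P0=18  P1=27  P2=41  P3=48  P4=11
Turnaround (C−A): P0=17  P1=26  P2=40  P3=48  P4=11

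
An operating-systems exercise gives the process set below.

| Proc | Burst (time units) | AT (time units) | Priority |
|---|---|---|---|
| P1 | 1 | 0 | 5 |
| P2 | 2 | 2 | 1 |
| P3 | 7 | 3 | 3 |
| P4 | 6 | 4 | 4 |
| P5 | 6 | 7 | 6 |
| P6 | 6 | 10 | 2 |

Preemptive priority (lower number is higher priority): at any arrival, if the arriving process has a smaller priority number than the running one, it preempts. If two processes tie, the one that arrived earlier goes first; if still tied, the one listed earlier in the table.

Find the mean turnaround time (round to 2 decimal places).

Timeline: | P1 0-1 | idle 1-2 | P2 2-4 | P3 4-10 | P6 10-16 | P3 16-17 | P4 17-23 | P5 23-29 |
Completion: P1=1  P2=4  P3=17  P4=23  P5=29  P6=16
Turnaround (C−A): P1=1  P2=2  P3=14  P4=19  P5=22  P6=6
Turnaround times: P1=1, P2=2, P3=14, P4=19, P5=22, P6=6
Average turnaround = (1+2+14+19+22+6) / 6 = 64/6 = 10.67

10.67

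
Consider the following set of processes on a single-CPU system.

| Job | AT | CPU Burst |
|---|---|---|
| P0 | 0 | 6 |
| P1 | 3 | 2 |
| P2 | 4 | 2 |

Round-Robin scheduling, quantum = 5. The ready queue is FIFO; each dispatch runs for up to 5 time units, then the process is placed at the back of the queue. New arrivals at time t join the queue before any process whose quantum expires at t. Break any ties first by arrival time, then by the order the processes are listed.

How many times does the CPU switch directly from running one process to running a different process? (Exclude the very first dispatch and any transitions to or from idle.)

Gantt: | P0 0-5 | P1 5-7 | P2 7-9 | P0 9-10 |
Completion: P0=10  P1=7  P2=9
Turnaround (C−A): P0=10  P1=4  P2=5

3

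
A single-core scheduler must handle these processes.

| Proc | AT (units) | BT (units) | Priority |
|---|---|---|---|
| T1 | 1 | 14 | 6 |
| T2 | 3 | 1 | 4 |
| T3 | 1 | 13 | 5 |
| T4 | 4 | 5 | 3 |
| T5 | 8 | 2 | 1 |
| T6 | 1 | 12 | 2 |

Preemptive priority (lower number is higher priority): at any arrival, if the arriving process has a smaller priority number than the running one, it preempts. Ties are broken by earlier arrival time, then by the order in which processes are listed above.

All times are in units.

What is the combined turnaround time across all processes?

130

Gantt: | idle 0-1 | T6 1-8 | T5 8-10 | T6 10-15 | T4 15-20 | T2 20-21 | T3 21-34 | T1 34-48 |
Completion: T1=48  T2=21  T3=34  T4=20  T5=10  T6=15
Turnaround = completion − arrival: T1=47, T2=18, T3=33, T4=16, T5=2, T6=14
Total turnaround = 47 + 18 + 33 + 16 + 2 + 14 = 130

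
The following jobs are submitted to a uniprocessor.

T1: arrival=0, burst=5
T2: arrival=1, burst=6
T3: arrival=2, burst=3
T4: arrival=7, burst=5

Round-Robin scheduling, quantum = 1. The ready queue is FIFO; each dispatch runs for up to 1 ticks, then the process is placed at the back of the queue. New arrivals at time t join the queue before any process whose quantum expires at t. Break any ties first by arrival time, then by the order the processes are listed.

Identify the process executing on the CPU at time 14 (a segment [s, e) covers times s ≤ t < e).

T2

Timeline: | T1 0-1 | T2 1-2 | T1 2-3 | T3 3-4 | T2 4-5 | T1 5-6 | T3 6-7 | T2 7-8 | T1 8-9 | T4 9-10 | T3 10-11 | T2 11-12 | T1 12-13 | T4 13-14 | T2 14-15 | T4 15-16 | T2 16-17 | T4 17-19 |
Completion: T1=13  T2=17  T3=11  T4=19
Turnaround (C−A): T1=13  T2=16  T3=9  T4=12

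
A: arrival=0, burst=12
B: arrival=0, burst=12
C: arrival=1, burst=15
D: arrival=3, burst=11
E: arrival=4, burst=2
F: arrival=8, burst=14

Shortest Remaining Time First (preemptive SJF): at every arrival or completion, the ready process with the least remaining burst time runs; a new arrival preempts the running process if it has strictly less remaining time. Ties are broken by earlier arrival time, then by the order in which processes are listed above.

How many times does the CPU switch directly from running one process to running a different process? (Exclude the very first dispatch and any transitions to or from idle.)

6

Gantt: | A 0-4 | E 4-6 | A 6-14 | D 14-25 | B 25-37 | F 37-51 | C 51-66 |
Completion: A=14  B=37  C=66  D=25  E=6  F=51
Turnaround (C−A): A=14  B=37  C=65  D=22  E=2  F=43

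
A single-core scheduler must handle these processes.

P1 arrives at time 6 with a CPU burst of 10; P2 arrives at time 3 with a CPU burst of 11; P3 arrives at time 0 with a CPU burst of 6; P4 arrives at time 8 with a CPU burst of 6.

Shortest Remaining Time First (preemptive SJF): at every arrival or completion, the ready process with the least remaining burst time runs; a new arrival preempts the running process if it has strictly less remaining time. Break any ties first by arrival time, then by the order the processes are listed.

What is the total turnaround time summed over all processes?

Gantt: | P3 0-6 | P1 6-8 | P4 8-14 | P1 14-22 | P2 22-33 |
Completion: P1=22  P2=33  P3=6  P4=14
Turnaround (C−A): P1=16  P2=30  P3=6  P4=6
Turnaround = completion − arrival: P1=16, P2=30, P3=6, P4=6
Total turnaround = 16 + 30 + 6 + 6 = 58

58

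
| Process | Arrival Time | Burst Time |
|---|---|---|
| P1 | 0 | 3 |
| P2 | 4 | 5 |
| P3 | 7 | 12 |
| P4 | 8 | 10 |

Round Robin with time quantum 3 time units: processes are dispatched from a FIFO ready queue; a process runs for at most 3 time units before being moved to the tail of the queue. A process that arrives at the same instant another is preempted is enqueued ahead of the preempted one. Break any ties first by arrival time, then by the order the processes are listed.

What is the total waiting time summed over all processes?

Timeline: | P1 0-3 | idle 3-4 | P2 4-7 | P3 7-10 | P2 10-12 | P4 12-15 | P3 15-18 | P4 18-21 | P3 21-24 | P4 24-27 | P3 27-30 | P4 30-31 |
Completion: P1=3  P2=12  P3=30  P4=31
Waiting = turnaround − burst: P1=0, P2=3, P3=11, P4=13
Total waiting = 0 + 3 + 11 + 13 = 27

27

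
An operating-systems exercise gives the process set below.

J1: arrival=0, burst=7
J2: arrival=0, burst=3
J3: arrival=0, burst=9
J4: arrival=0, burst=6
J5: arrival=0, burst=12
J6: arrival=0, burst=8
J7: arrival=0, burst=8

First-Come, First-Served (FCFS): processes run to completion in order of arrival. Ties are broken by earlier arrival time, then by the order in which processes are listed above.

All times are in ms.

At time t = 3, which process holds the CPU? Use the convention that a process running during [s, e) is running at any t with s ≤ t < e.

J1

Timeline: | J1 0-7 | J2 7-10 | J3 10-19 | J4 19-25 | J5 25-37 | J6 37-45 | J7 45-53 |
Completion: J1=7  J2=10  J3=19  J4=25  J5=37  J6=45  J7=53
Turnaround (C−A): J1=7  J2=10  J3=19  J4=25  J5=37  J6=45  J7=53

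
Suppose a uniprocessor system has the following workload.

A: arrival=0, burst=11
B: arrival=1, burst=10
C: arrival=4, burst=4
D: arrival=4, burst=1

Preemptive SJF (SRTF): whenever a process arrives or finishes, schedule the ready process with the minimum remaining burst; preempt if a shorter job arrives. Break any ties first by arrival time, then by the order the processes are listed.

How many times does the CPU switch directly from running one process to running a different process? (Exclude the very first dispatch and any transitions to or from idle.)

Timeline: | A 0-4 | D 4-5 | C 5-9 | A 9-16 | B 16-26 |
Completion: A=16  B=26  C=9  D=5

4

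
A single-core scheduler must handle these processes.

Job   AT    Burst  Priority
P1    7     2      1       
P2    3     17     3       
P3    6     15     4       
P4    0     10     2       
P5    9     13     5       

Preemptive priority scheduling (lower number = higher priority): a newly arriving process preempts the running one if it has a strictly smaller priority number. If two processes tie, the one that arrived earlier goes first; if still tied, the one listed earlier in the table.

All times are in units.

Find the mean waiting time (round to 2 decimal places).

Schedule: | P4 0-7 | P1 7-9 | P4 9-12 | P2 12-29 | P3 29-44 | P5 44-57 |
Completion: P1=9  P2=29  P3=44  P4=12  P5=57
Turnaround (C−A): P1=2  P2=26  P3=38  P4=12  P5=48
Waiting times: P1=0, P2=9, P3=23, P4=2, P5=35
Average waiting = (0+9+23+2+35) / 5 = 69/5 = 13.80

13.80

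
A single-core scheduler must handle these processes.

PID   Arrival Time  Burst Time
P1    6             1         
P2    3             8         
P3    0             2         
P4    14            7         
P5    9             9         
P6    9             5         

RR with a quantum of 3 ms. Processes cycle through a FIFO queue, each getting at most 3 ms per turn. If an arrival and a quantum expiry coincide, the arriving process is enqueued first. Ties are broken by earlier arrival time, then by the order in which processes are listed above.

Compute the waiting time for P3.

0

Schedule: | P3 0-2 | idle 2-3 | P2 3-6 | P1 6-7 | P2 7-10 | P5 10-13 | P6 13-16 | P2 16-18 | P5 18-21 | P4 21-24 | P6 24-26 | P5 26-29 | P4 29-33 |
Completion: P1=7  P2=18  P3=2  P4=33  P5=29  P6=26
Waiting(P3) = turnaround − burst = 2 − 2 = 0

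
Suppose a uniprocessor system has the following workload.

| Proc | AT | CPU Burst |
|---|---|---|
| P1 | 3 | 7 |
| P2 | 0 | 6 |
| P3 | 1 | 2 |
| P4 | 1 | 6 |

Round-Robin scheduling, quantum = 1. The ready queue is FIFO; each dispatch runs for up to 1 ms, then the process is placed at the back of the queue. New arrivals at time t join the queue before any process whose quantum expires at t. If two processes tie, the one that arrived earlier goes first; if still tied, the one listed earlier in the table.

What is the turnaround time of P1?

18

Schedule: | P2 0-1 | P3 1-2 | P4 2-3 | P2 3-4 | P3 4-5 | P1 5-6 | P4 6-7 | P2 7-8 | P1 8-9 | P4 9-10 | P2 10-11 | P1 11-12 | P4 12-13 | P2 13-14 | P1 14-15 | P4 15-16 | P2 16-17 | P1 17-18 | P4 18-19 | P1 19-21 |
Completion: P1=21  P2=17  P3=5  P4=19
Turnaround (C−A): P1=18  P2=17  P3=4  P4=18
Turnaround(P1) = completion − arrival = 21 − 3 = 18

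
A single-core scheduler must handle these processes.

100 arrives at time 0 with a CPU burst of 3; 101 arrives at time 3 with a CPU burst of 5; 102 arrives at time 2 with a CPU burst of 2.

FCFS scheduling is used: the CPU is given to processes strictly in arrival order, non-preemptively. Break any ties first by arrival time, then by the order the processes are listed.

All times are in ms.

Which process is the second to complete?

102

Timeline: | 100 0-3 | 102 3-5 | 101 5-10 |
Completion: 100=3  101=10  102=5
Finish order: 100 → 102 → 101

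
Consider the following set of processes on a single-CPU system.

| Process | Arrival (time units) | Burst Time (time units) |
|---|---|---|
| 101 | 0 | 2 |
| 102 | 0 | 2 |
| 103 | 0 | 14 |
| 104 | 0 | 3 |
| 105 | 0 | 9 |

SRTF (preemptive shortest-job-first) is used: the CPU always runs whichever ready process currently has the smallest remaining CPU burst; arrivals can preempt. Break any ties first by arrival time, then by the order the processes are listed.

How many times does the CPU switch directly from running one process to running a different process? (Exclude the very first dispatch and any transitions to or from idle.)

4

Schedule: | 101 0-2 | 102 2-4 | 104 4-7 | 105 7-16 | 103 16-30 |
Completion: 101=2  102=4  103=30  104=7  105=16
Turnaround (C−A): 101=2  102=4  103=30  104=7  105=16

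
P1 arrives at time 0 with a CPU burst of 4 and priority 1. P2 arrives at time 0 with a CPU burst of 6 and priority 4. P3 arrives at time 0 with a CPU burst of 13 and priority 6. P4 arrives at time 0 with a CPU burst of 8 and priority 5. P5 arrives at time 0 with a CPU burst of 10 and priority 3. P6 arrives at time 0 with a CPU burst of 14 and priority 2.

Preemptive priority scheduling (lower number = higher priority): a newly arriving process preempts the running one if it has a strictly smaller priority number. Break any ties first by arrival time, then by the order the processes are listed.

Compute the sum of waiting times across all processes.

126

Gantt: | P1 0-4 | P6 4-18 | P5 18-28 | P2 28-34 | P4 34-42 | P3 42-55 |
Completion: P1=4  P2=34  P3=55  P4=42  P5=28  P6=18
Waiting = turnaround − burst: P1=0, P2=28, P3=42, P4=34, P5=18, P6=4
Total waiting = 0 + 28 + 42 + 34 + 18 + 4 = 126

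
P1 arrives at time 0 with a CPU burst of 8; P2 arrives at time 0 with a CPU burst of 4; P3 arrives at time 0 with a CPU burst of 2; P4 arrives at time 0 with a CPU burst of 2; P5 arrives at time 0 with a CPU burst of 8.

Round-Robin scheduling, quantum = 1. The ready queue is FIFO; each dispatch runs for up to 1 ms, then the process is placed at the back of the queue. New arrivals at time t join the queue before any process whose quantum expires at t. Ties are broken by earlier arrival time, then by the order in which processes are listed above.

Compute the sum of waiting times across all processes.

55

Gantt: | P1 0-1 | P2 1-2 | P3 2-3 | P4 3-4 | P5 4-5 | P1 5-6 | P2 6-7 | P3 7-8 | P4 8-9 | P5 9-10 | P1 10-11 | P2 11-12 | P5 12-13 | P1 13-14 | P2 14-15 | P5 15-16 | P1 16-17 | P5 17-18 | P1 18-19 | P5 19-20 | P1 20-21 | P5 21-22 | P1 22-23 | P5 23-24 |
Completion: P1=23  P2=15  P3=8  P4=9  P5=24
Turnaround (C−A): P1=23  P2=15  P3=8  P4=9  P5=24
Waiting = turnaround − burst: P1=15, P2=11, P3=6, P4=7, P5=16
Total waiting = 15 + 11 + 6 + 7 + 16 = 55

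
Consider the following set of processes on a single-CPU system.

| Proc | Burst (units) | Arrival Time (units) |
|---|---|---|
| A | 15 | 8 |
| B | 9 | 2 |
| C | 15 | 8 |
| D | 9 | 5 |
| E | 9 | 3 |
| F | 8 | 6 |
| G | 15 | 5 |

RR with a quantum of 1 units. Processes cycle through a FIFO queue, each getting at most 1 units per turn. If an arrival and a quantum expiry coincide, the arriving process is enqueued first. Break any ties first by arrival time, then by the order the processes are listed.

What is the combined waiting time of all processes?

347

Gantt: | idle 0-2 | B 2-3 | E 3-4 | B 4-5 | E 5-6 | D 6-7 | G 7-8 | B 8-9 | F 9-10 | E 10-11 | D 11-12 | A 12-13 | C 13-14 | G 14-15 | B 15-16 | F 16-17 | E 17-18 | D 18-19 | A 19-20 | C 20-21 | G 21-22 | B 22-23 | F 23-24 | E 24-25 | D 25-26 | A 26-27 | C 27-28 | G 28-29 | B 29-30 | F 30-31 | E 31-32 | D 32-33 | A 33-34 | C 34-35 | G 35-36 | B 36-37 | F 37-38 | E 38-39 | D 39-40 | A 40-41 | C 41-42 | G 42-43 | B 43-44 | F 44-45 | E 45-46 | D 46-47 | A 47-48 | C 48-49 | G 49-50 | B 50-51 | F 51-52 | E 52-53 | D 53-54 | A 54-55 | C 55-56 | G 56-57 | F 57-58 | D 58-59 | A 59-60 | C 60-61 | G 61-62 | A 62-63 | C 63-64 | G 64-65 | A 65-66 | C 66-67 | G 67-68 | A 68-69 | C 69-70 | G 70-71 | A 71-72 | C 72-73 | G 73-74 | A 74-75 | C 75-76 | G 76-77 | A 77-78 | C 78-79 | G 79-80 | A 80-81 | C 81-82 |
Completion: A=81  B=51  C=82  D=59  E=53  F=58  G=80
Turnaround (C−A): A=73  B=49  C=74  D=54  E=50  F=52  G=75
Waiting = turnaround − burst: A=58, B=40, C=59, D=45, E=41, F=44, G=60
Total waiting = 58 + 40 + 59 + 45 + 41 + 44 + 60 = 347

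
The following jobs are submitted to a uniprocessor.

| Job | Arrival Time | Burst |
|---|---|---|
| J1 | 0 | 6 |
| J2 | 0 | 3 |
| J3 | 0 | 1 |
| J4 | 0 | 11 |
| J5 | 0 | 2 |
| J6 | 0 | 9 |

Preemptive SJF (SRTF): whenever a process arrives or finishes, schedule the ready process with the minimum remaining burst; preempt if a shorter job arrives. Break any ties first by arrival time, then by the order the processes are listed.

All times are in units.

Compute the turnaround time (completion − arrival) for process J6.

21

Gantt: | J3 0-1 | J5 1-3 | J2 3-6 | J1 6-12 | J6 12-21 | J4 21-32 |
Completion: J1=12  J2=6  J3=1  J4=32  J5=3  J6=21
Turnaround(J6) = completion − arrival = 21 − 0 = 21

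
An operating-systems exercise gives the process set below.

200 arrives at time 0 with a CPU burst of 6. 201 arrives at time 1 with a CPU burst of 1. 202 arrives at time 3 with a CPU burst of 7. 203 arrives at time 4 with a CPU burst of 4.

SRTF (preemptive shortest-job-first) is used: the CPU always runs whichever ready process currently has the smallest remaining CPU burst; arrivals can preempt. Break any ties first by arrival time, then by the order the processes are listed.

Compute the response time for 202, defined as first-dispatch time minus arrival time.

8

Timeline: | 200 0-1 | 201 1-2 | 200 2-7 | 203 7-11 | 202 11-18 |
Completion: 200=7  201=2  202=18  203=11
Turnaround (C−A): 200=7  201=1  202=15  203=7
Response(202) = first start − arrival = 11 − 3 = 8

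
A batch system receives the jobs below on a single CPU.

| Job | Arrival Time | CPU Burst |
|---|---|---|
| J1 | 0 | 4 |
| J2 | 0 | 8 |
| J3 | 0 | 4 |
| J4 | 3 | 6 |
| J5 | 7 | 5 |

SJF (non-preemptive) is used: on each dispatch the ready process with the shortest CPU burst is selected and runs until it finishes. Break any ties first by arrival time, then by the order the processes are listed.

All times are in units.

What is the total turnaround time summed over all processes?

Timeline: | J1 0-4 | J3 4-8 | J5 8-13 | J4 13-19 | J2 19-27 |
Completion: J1=4  J2=27  J3=8  J4=19  J5=13
Turnaround (C−A): J1=4  J2=27  J3=8  J4=16  J5=6
Turnaround = completion − arrival: J1=4, J2=27, J3=8, J4=16, J5=6
Total turnaround = 4 + 27 + 8 + 16 + 6 = 61

61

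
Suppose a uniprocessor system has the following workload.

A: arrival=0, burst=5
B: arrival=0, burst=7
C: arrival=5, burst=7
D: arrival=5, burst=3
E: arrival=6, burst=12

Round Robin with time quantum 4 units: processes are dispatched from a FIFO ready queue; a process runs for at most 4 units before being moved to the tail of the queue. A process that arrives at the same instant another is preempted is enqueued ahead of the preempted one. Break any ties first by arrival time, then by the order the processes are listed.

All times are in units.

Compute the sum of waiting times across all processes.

Timeline: | A 0-4 | B 4-8 | A 8-9 | C 9-13 | D 13-16 | E 16-20 | B 20-23 | C 23-26 | E 26-34 |
Completion: A=9  B=23  C=26  D=16  E=34
Turnaround (C−A): A=9  B=23  C=21  D=11  E=28
Waiting = turnaround − burst: A=4, B=16, C=14, D=8, E=16
Total waiting = 4 + 16 + 14 + 8 + 16 = 58

58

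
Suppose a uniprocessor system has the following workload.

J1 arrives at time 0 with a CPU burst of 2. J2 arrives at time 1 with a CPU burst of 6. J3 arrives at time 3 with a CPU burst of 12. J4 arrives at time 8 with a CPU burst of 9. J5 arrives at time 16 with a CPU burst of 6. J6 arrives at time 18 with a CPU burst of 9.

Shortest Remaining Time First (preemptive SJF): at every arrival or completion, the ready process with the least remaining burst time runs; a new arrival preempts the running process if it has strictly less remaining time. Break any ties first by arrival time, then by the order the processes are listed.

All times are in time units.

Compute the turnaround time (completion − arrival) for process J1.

2

Timeline: | J1 0-2 | J2 2-8 | J4 8-17 | J5 17-23 | J6 23-32 | J3 32-44 |
Completion: J1=2  J2=8  J3=44  J4=17  J5=23  J6=32
Turnaround (C−A): J1=2  J2=7  J3=41  J4=9  J5=7  J6=14
Turnaround(J1) = completion − arrival = 2 − 0 = 2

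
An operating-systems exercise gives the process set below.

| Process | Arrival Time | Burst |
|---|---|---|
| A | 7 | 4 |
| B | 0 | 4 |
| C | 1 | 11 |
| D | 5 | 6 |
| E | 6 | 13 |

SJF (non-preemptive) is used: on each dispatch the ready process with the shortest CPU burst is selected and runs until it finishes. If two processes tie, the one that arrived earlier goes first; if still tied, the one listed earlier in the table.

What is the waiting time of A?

Timeline: | B 0-4 | C 4-15 | A 15-19 | D 19-25 | E 25-38 |
Completion: A=19  B=4  C=15  D=25  E=38
Turnaround (C−A): A=12  B=4  C=14  D=20  E=32
Waiting(A) = turnaround − burst = 12 − 4 = 8

8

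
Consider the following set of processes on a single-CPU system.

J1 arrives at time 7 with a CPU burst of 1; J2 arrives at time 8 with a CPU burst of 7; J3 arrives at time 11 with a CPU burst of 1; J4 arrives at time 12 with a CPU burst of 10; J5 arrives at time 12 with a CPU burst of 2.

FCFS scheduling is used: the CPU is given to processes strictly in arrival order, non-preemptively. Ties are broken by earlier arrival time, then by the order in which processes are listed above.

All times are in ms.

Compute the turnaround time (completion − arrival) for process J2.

7

Schedule: | idle 0-7 | J1 7-8 | J2 8-15 | J3 15-16 | J4 16-26 | J5 26-28 |
Completion: J1=8  J2=15  J3=16  J4=26  J5=28
Turnaround(J2) = completion − arrival = 15 − 8 = 7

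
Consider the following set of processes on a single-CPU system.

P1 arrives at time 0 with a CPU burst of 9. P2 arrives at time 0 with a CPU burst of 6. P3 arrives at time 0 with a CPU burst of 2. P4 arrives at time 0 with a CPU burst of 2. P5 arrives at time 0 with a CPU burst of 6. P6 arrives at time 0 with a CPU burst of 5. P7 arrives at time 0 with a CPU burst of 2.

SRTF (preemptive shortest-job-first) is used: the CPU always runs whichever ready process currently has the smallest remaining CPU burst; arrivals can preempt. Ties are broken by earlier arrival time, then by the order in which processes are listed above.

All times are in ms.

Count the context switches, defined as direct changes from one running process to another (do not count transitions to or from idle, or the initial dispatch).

Gantt: | P3 0-2 | P4 2-4 | P7 4-6 | P6 6-11 | P2 11-17 | P5 17-23 | P1 23-32 |
Completion: P1=32  P2=17  P3=2  P4=4  P5=23  P6=11  P7=6
Turnaround (C−A): P1=32  P2=17  P3=2  P4=4  P5=23  P6=11  P7=6

6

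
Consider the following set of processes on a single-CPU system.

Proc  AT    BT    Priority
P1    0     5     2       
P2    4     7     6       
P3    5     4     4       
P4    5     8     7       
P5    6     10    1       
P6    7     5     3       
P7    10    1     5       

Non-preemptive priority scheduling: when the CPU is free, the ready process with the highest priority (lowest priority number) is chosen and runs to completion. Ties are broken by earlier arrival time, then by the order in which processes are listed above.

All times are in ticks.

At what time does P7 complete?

Schedule: | P1 0-5 | P3 5-9 | P5 9-19 | P6 19-24 | P7 24-25 | P2 25-32 | P4 32-40 |
Completion: P1=5  P2=32  P3=9  P4=40  P5=19  P6=24  P7=25

25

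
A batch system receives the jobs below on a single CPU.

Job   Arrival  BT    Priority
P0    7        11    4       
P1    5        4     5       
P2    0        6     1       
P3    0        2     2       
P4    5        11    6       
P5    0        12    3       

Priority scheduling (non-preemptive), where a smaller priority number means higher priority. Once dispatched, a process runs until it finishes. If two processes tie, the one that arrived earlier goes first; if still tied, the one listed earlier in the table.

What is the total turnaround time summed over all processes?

129

Timeline: | P2 0-6 | P3 6-8 | P5 8-20 | P0 20-31 | P1 31-35 | P4 35-46 |
Completion: P0=31  P1=35  P2=6  P3=8  P4=46  P5=20
Turnaround (C−A): P0=24  P1=30  P2=6  P3=8  P4=41  P5=20
Turnaround = completion − arrival: P0=24, P1=30, P2=6, P3=8, P4=41, P5=20
Total turnaround = 24 + 30 + 6 + 8 + 41 + 20 = 129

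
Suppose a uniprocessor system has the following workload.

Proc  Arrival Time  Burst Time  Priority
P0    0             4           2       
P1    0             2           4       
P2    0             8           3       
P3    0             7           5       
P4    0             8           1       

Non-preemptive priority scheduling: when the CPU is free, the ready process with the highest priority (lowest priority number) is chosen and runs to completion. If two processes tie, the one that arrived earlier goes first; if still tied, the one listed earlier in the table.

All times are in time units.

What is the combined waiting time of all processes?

Schedule: | P4 0-8 | P0 8-12 | P2 12-20 | P1 20-22 | P3 22-29 |
Completion: P0=12  P1=22  P2=20  P3=29  P4=8
Turnaround (C−A): P0=12  P1=22  P2=20  P3=29  P4=8
Waiting = turnaround − burst: P0=8, P1=20, P2=12, P3=22, P4=0
Total waiting = 8 + 20 + 12 + 22 + 0 = 62

62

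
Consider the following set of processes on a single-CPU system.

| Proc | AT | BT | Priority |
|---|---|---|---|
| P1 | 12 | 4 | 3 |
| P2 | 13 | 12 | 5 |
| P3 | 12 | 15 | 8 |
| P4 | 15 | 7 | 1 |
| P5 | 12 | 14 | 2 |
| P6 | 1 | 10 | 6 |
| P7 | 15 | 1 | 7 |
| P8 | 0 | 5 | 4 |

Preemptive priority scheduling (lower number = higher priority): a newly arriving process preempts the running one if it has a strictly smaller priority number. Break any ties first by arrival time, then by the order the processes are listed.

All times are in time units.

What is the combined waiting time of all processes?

171

Timeline: | P8 0-5 | P6 5-12 | P5 12-15 | P4 15-22 | P5 22-33 | P1 33-37 | P2 37-49 | P6 49-52 | P7 52-53 | P3 53-68 |
Completion: P1=37  P2=49  P3=68  P4=22  P5=33  P6=52  P7=53  P8=5
Turnaround (C−A): P1=25  P2=36  P3=56  P4=7  P5=21  P6=51  P7=38  P8=5
Waiting = turnaround − burst: P1=21, P2=24, P3=41, P4=0, P5=7, P6=41, P7=37, P8=0
Total waiting = 21 + 24 + 41 + 0 + 7 + 41 + 37 + 0 = 171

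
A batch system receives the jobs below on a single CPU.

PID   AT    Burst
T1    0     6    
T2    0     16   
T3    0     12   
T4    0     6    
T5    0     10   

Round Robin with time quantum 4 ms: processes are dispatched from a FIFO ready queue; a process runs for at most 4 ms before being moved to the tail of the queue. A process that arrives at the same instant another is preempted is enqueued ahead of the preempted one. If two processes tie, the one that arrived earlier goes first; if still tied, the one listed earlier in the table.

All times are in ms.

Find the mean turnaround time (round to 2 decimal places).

Timeline: | T1 0-4 | T2 4-8 | T3 8-12 | T4 12-16 | T5 16-20 | T1 20-22 | T2 22-26 | T3 26-30 | T4 30-32 | T5 32-36 | T2 36-40 | T3 40-44 | T5 44-46 | T2 46-50 |
Completion: T1=22  T2=50  T3=44  T4=32  T5=46
Turnaround times: T1=22, T2=50, T3=44, T4=32, T5=46
Average turnaround = (22+50+44+32+46) / 5 = 194/5 = 38.80

38.80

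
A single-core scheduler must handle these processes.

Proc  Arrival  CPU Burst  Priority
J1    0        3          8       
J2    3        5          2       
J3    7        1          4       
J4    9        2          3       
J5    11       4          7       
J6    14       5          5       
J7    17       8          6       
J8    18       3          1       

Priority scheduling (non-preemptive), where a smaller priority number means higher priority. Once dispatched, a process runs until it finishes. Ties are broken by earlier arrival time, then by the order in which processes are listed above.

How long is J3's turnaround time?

2

Timeline: | J1 0-3 | J2 3-8 | J3 8-9 | J4 9-11 | J5 11-15 | J6 15-20 | J8 20-23 | J7 23-31 |
Completion: J1=3  J2=8  J3=9  J4=11  J5=15  J6=20  J7=31  J8=23
Turnaround (C−A): J1=3  J2=5  J3=2  J4=2  J5=4  J6=6  J7=14  J8=5
Turnaround(J3) = completion − arrival = 9 − 7 = 2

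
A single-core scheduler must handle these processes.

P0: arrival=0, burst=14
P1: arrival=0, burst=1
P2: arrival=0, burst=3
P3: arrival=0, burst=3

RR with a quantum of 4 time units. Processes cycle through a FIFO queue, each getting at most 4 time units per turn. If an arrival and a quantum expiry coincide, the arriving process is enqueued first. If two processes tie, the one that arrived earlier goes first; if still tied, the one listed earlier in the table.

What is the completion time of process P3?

Gantt: | P0 0-4 | P1 4-5 | P2 5-8 | P3 8-11 | P0 11-21 |
Completion: P0=21  P1=5  P2=8  P3=11
Turnaround (C−A): P0=21  P1=5  P2=8  P3=11

11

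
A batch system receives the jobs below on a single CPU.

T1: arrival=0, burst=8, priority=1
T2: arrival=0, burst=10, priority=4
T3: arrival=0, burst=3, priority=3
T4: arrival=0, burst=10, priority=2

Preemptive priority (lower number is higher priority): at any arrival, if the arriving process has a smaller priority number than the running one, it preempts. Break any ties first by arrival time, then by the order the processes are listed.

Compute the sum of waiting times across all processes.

47

Schedule: | T1 0-8 | T4 8-18 | T3 18-21 | T2 21-31 |
Completion: T1=8  T2=31  T3=21  T4=18
Waiting = turnaround − burst: T1=0, T2=21, T3=18, T4=8
Total waiting = 0 + 21 + 18 + 8 = 47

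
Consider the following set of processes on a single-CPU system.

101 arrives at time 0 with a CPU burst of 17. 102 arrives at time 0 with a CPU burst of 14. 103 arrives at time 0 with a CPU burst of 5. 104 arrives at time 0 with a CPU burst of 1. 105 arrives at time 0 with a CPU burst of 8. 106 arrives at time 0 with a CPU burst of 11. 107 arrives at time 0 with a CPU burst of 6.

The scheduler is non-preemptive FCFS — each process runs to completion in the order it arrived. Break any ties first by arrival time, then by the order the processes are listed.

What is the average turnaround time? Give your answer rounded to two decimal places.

40.57

Gantt: | 101 0-17 | 102 17-31 | 103 31-36 | 104 36-37 | 105 37-45 | 106 45-56 | 107 56-62 |
Completion: 101=17  102=31  103=36  104=37  105=45  106=56  107=62
Turnaround (C−A): 101=17  102=31  103=36  104=37  105=45  106=56  107=62
Turnaround times: 101=17, 102=31, 103=36, 104=37, 105=45, 106=56, 107=62
Average turnaround = (17+31+36+37+45+56+62) / 7 = 284/7 = 40.57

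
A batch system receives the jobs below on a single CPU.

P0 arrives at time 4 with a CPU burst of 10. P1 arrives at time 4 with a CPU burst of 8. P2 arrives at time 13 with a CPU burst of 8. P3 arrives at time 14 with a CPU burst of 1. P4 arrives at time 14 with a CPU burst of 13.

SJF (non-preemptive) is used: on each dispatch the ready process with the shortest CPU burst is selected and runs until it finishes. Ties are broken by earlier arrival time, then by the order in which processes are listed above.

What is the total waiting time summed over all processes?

43

Schedule: | idle 0-4 | P1 4-12 | P0 12-22 | P3 22-23 | P2 23-31 | P4 31-44 |
Completion: P0=22  P1=12  P2=31  P3=23  P4=44
Waiting = turnaround − burst: P0=8, P1=0, P2=10, P3=8, P4=17
Total waiting = 8 + 0 + 10 + 8 + 17 = 43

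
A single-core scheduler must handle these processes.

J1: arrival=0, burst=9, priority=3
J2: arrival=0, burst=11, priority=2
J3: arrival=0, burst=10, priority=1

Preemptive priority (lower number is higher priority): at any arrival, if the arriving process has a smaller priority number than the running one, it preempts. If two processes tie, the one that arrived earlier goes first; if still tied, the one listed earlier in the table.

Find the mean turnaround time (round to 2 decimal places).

Schedule: | J3 0-10 | J2 10-21 | J1 21-30 |
Completion: J1=30  J2=21  J3=10
Turnaround (C−A): J1=30  J2=21  J3=10
Turnaround times: J1=30, J2=21, J3=10
Average turnaround = (30+21+10) / 3 = 61/3 = 20.33

20.33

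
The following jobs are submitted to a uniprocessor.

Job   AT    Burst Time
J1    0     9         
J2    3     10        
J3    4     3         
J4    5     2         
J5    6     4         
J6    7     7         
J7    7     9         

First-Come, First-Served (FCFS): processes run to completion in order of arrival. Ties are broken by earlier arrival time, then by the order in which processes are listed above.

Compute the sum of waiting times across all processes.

105

Gantt: | J1 0-9 | J2 9-19 | J3 19-22 | J4 22-24 | J5 24-28 | J6 28-35 | J7 35-44 |
Completion: J1=9  J2=19  J3=22  J4=24  J5=28  J6=35  J7=44
Waiting = turnaround − burst: J1=0, J2=6, J3=15, J4=17, J5=18, J6=21, J7=28
Total waiting = 0 + 6 + 15 + 17 + 18 + 21 + 28 = 105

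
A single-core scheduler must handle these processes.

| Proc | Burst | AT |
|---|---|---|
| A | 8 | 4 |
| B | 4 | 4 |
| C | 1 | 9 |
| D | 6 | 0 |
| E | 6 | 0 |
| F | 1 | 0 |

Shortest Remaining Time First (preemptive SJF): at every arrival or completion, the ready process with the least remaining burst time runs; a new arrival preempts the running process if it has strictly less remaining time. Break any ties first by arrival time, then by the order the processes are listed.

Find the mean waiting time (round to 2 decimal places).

Schedule: | F 0-1 | D 1-7 | B 7-9 | C 9-10 | B 10-12 | E 12-18 | A 18-26 |
Completion: A=26  B=12  C=10  D=7  E=18  F=1
Turnaround (C−A): A=22  B=8  C=1  D=7  E=18  F=1
Waiting times: A=14, B=4, C=0, D=1, E=12, F=0
Average waiting = (14+4+0+1+12+0) / 6 = 31/6 = 5.17

5.17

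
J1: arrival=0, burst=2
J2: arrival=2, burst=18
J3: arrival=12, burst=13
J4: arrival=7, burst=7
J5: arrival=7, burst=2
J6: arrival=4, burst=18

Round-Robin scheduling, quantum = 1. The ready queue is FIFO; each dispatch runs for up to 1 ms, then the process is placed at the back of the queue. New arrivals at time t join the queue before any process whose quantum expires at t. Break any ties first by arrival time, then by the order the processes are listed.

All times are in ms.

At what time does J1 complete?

2

Schedule: | J1 0-2 | J2 2-4 | J6 4-5 | J2 5-6 | J6 6-7 | J2 7-8 | J4 8-9 | J5 9-10 | J6 10-11 | J2 11-12 | J4 12-13 | J5 13-14 | J6 14-15 | J3 15-16 | J2 16-17 | J4 17-18 | J6 18-19 | J3 19-20 | J2 20-21 | J4 21-22 | J6 22-23 | J3 23-24 | J2 24-25 | J4 25-26 | J6 26-27 | J3 27-28 | J2 28-29 | J4 29-30 | J6 30-31 | J3 31-32 | J2 32-33 | J4 33-34 | J6 34-35 | J3 35-36 | J2 36-37 | J6 37-38 | J3 38-39 | J2 39-40 | J6 40-41 | J3 41-42 | J2 42-43 | J6 43-44 | J3 44-45 | J2 45-46 | J6 46-47 | J3 47-48 | J2 48-49 | J6 49-50 | J3 50-51 | J2 51-52 | J6 52-53 | J3 53-54 | J2 54-55 | J6 55-56 | J3 56-57 | J2 57-58 | J6 58-60 |
Completion: J1=2  J2=58  J3=57  J4=34  J5=14  J6=60
Turnaround (C−A): J1=2  J2=56  J3=45  J4=27  J5=7  J6=56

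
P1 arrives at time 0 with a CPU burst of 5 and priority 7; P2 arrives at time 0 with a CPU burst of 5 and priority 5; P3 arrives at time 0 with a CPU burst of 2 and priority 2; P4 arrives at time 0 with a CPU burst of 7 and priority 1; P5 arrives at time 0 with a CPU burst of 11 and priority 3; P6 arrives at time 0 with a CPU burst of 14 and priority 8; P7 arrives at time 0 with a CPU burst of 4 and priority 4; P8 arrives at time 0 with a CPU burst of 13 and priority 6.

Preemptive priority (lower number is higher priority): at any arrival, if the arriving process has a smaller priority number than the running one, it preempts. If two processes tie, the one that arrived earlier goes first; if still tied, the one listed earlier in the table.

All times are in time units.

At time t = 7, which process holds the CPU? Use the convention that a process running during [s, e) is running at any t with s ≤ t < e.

P3

Gantt: | P4 0-7 | P3 7-9 | P5 9-20 | P7 20-24 | P2 24-29 | P8 29-42 | P1 42-47 | P6 47-61 |
Completion: P1=47  P2=29  P3=9  P4=7  P5=20  P6=61  P7=24  P8=42
Turnaround (C−A): P1=47  P2=29  P3=9  P4=7  P5=20  P6=61  P7=24  P8=42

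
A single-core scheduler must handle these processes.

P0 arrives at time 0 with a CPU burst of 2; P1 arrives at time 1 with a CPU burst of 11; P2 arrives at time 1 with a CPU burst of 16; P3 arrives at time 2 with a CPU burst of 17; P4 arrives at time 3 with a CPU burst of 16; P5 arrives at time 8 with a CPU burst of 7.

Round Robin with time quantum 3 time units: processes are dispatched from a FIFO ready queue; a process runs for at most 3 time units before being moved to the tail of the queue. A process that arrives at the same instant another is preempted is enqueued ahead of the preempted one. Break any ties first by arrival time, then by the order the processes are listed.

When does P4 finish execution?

69

Timeline: | P0 0-2 | P1 2-5 | P2 5-8 | P3 8-11 | P4 11-14 | P1 14-17 | P5 17-20 | P2 20-23 | P3 23-26 | P4 26-29 | P1 29-32 | P5 32-35 | P2 35-38 | P3 38-41 | P4 41-44 | P1 44-46 | P5 46-47 | P2 47-50 | P3 50-53 | P4 53-56 | P2 56-59 | P3 59-62 | P4 62-65 | P2 65-66 | P3 66-68 | P4 68-69 |
Completion: P0=2  P1=46  P2=66  P3=68  P4=69  P5=47
Turnaround (C−A): P0=2  P1=45  P2=65  P3=66  P4=66  P5=39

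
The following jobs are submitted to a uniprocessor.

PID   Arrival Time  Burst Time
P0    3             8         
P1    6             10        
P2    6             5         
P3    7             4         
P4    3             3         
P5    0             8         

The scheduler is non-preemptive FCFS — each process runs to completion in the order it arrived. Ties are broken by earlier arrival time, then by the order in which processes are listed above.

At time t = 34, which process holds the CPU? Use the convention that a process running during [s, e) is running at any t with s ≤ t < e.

Schedule: | P5 0-8 | P0 8-16 | P4 16-19 | P1 19-29 | P2 29-34 | P3 34-38 |
Completion: P0=16  P1=29  P2=34  P3=38  P4=19  P5=8
Turnaround (C−A): P0=13  P1=23  P2=28  P3=31  P4=16  P5=8

P3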